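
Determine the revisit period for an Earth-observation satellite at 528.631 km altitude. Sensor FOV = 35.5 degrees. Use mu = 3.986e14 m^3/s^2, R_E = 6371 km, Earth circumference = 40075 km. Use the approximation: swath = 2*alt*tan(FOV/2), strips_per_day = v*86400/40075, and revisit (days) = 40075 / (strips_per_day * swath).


swath = 2*528.631*tan(0.3097959) = 338.4322 km
v = sqrt(mu/r) = 7600.7372 m/s = 7.6007 km/s
strips/day = v*86400/40075 = 7.6007*86400/40075 = 16.3869
coverage/day = strips * swath = 16.3869 * 338.4322 = 5545.8440 km
revisit = 40075 / 5545.8440 = 7.2261 days

7.2261 days


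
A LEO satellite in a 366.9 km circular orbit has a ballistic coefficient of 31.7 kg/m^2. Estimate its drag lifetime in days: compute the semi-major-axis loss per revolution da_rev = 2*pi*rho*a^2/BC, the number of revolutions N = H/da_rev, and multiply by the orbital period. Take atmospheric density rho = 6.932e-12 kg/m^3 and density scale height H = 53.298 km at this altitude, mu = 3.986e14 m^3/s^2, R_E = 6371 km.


a = R_E + alt = 6737.9000 km = 6.7379e+06 m
da_rev = 2*pi*rho*a^2/BC = 2*pi*6.932e-12*(6.7379e+06)^2/31.7 = 62.377546 m per revolution
N = H/da_rev = 53298.0000 m / 62.377546 m = 854.4421 revolutions
P = 2*pi*sqrt(a^3/mu) = 5504.2489 s
lifetime = N*P = 854.4421 * 5504.2489 = 4.7030619e+06 s = 54.4336 days

54.4336 days


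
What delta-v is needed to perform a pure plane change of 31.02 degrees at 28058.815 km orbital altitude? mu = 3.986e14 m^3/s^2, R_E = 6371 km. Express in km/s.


r = 34429.8150 km = 3.4429815e+07 m
V = sqrt(mu/r) = 3402.5248 m/s
di = 31.02 deg = 0.5414011 rad
dV = 2*V*sin(di/2) = 2*3402.5248*sin(0.2707006)
dV = 1819.7149 m/s = 1.8197 km/s

1.8197 km/s


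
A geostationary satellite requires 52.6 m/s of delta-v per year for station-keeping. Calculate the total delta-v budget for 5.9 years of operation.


dV = rate * years = 52.6 * 5.9
dV = 310.3400 m/s

310.3400 m/s


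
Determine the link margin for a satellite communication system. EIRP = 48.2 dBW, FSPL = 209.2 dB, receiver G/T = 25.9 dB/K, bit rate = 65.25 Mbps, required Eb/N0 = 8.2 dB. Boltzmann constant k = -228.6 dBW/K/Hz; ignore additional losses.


C/N0 = EIRP - FSPL + G/T - k = 48.2 - 209.2 + 25.9 - (-228.6)
C/N0 = 93.5000 dB-Hz
R_b = 65.25 Mbps = 6.525e+07 bps -> 10*log10(R_b) = 78.1458 dB-Hz
Eb/N0 = C/N0 - 10*log10(R_b) = 93.5000 - 78.1458 = 15.3542 dB
Margin = Eb/N0 - Eb/N0_req = 15.3542 - 8.2 = 7.1542 dB (link closes)

7.1542 dB


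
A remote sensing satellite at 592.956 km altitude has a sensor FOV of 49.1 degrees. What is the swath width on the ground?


FOV = 49.1 deg = 0.8569567 rad
swath = 2 * alt * tan(FOV/2) = 2 * 592.956 * tan(0.4284783)
swath = 2 * 592.956 * 0.4567806
swath = 541.7016 km

541.7016 km


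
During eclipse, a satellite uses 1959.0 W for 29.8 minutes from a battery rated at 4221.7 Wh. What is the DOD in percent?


E_used = P * t / 60 = 1959.0 * 29.8 / 60 = 972.9700 Wh
DOD = E_used / E_total * 100 = 972.9700 / 4221.7 * 100
DOD = 23.0469 %

23.0469 %


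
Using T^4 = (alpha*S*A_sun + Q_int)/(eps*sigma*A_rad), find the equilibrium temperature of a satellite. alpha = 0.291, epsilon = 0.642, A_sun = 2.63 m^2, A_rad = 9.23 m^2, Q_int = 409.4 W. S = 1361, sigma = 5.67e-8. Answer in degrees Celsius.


Numerator = alpha*S*A_sun + Q_int = 0.291*1361*2.63 + 409.4 = 1451.0141 W
Denominator = eps*sigma*A_rad = 0.642*5.67e-8*9.23 = 3.3598492e-07 W/K^4
T^4 = 4.3186882e+09 K^4
T = 256.3527 K = -16.7973 C

-16.7973 degrees Celsius


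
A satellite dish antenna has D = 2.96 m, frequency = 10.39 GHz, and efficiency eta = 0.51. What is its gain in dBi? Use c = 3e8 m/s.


lambda = c/f = 3e8 / 1.039e+10 = 0.02887392 m
G = eta*(pi*D/lambda)^2 = 0.51*(pi*2.96/0.02887392)^2
G = 52898.3261 (linear)
G = 10*log10(52898.3261) = 47.2344 dBi

47.2344 dBi


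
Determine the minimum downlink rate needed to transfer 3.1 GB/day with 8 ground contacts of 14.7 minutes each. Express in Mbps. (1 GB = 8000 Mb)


total contact time = 8 * 14.7 * 60 = 7056.0000 s
data = 3.1 GB = 24800.0000 Mb
rate = 24800.0000 / 7056.0000 = 3.5147 Mbps

3.5147 Mbps


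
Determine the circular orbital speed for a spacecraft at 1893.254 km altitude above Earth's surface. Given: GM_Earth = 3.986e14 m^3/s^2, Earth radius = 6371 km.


r = R_E + alt = 6371.0 + 1893.254 = 8264.2540 km = 8.264254e+06 m
v = sqrt(mu/r) = sqrt(3.986e14 / 8.264254e+06) = 6944.9131 m/s = 6.9449 km/s

6.9449 km/s


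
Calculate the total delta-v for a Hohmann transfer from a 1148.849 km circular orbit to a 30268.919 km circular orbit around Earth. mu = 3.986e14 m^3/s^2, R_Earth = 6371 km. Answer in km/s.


r1 = 7519.8490 km = 7.519849e+06 m
r2 = 36639.9190 km = 3.6639919e+07 m
dv1 = sqrt(mu/r1)*(sqrt(2*r2/(r1+r2)) - 1) = 2098.1582 m/s
dv2 = sqrt(mu/r2)*(1 - sqrt(2*r1/(r1+r2))) = 1373.4564 m/s
total dv = |dv1| + |dv2| = 2098.1582 + 1373.4564 = 3471.6147 m/s = 3.4716 km/s

3.4716 km/s


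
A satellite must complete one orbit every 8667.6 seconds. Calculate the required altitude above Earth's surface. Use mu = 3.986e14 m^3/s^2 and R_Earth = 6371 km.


T = 8667.6 s
r = (mu*T^2/(4*pi^2))^(1/3) = (3.986e14 * 8667.6^2 / (4*pi^2))^(1/3)
r = 9.1199354e+06 m = 9119.9354 km
alt = r - R_E = 9119.9354 - 6371 = 2748.9354 km

2748.9354 km


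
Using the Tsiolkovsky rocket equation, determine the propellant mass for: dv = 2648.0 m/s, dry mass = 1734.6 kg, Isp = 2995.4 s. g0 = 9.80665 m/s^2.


ve = Isp * g0 = 2995.4 * 9.80665 = 29374.839410 m/s
mass ratio = exp(dv/ve) = exp(2648.0/29374.839410) = 1.09433314
m_prop = m_dry * (mr - 1) = 1734.6 * (1.09433314 - 1)
m_prop = 163.6303 kg

163.6303 kg


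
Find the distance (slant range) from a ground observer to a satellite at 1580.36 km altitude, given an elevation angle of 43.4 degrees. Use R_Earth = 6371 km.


h = 1580.36 km, el = 43.4 deg
d = -R_E*sin(el) + sqrt((R_E*sin(el))^2 + 2*R_E*h + h^2)
d = -6371.0000*sin(0.7574729) + sqrt((6371.0000*0.6870875)^2 + 2*6371.0000*1580.36 + 1580.36^2)
d = 2087.5804 km

2087.5804 km


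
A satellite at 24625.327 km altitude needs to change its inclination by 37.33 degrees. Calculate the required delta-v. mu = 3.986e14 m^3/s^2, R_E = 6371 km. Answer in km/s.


r = 30996.3270 km = 3.0996327e+07 m
V = sqrt(mu/r) = 3586.0268 m/s
di = 37.33 deg = 0.6515314 rad
dV = 2*V*sin(di/2) = 2*3586.0268*sin(0.3257657)
dV = 2295.3032 m/s = 2.2953 km/s

2.2953 km/s


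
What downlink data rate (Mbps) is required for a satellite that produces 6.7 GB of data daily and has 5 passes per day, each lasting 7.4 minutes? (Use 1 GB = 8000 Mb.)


total contact time = 5 * 7.4 * 60 = 2220.0000 s
data = 6.7 GB = 53600.0000 Mb
rate = 53600.0000 / 2220.0000 = 24.1441 Mbps

24.1441 Mbps


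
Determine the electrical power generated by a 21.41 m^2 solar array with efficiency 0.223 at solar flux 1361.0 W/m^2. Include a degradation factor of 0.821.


P = area * eta * S * degradation
P = 21.41 * 0.223 * 1361.0 * 0.821
P = 5334.8574 W

5334.8574 W


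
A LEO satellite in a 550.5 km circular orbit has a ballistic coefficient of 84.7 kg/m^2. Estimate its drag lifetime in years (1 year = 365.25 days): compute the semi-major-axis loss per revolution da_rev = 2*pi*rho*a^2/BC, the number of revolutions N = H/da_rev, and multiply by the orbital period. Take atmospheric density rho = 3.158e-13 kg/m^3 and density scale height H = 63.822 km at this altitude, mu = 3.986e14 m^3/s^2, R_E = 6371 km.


a = R_E + alt = 6921.5000 km = 6.9215e+06 m
da_rev = 2*pi*rho*a^2/BC = 2*pi*3.158e-13*(6.9215e+06)^2/84.7 = 1.122300 m per revolution
N = H/da_rev = 63822.0000 m / 1.122300 m = 56867.1390 revolutions
P = 2*pi*sqrt(a^3/mu) = 5730.7512 s
lifetime = N*P = 56867.1390 * 5730.7512 = 3.2589143e+08 s = 3771.8915 days
years = 3771.8915 / 365.25 = 10.3269 years

10.3269 years


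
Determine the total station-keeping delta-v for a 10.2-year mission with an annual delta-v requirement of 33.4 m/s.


dV = rate * years = 33.4 * 10.2
dV = 340.6800 m/s

340.6800 m/s


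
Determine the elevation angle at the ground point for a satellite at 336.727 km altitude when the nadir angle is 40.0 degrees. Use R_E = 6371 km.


r = R_E + alt = 6707.7270 km
Law of sines in the satellite / Earth-center / ground-point triangle:
  sin(nadir)/R_E = sin(90 + el)/r  =>  cos(el) = (r/R_E)*sin(nadir)
cos(el) = (6707.7270 / 6371.0000) * sin(40.0 deg) = 0.6767609
el = arccos(0.6767609) = 47.4090 deg
(Earth-central angle = 90 - nadir - el = 2.5910 deg)

47.4090 degrees


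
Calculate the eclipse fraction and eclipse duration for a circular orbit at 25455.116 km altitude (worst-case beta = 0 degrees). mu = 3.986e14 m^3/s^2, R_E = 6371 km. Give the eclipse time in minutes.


r = 31826.1160 km
T = 941.7496 min
Eclipse fraction = arcsin(R_E/r)/pi = arcsin(6371.0000/31826.1160)/pi
= arcsin(0.2001815)/pi = 0.06415319
Eclipse duration = 0.06415319 * 941.7496 = 60.4162 min

60.4162 minutes


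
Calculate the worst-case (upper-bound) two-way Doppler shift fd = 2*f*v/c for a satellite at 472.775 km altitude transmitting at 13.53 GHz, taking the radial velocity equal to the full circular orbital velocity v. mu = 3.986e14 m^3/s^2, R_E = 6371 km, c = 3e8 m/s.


r = 6.843775e+06 m
v = sqrt(mu/r) = 7631.6911 m/s (worst-case radial velocity)
f = 13.53 GHz = 1.353e+10 Hz
fd = 2*f*v/c = 2*1.353e+10*7631.6911/3.0e+08
fd = 688378.5406 Hz

688378.5406 Hz


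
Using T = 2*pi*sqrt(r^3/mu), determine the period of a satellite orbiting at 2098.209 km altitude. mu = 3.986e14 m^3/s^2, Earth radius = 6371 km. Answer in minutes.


r = 8469.2090 km = 8.469209e+06 m
T = 2*pi*sqrt(r^3/mu) = 2*pi*sqrt(6.074752e+20 / 3.986e14)
T = 7756.6732 s = 129.2779 min

129.2779 minutes


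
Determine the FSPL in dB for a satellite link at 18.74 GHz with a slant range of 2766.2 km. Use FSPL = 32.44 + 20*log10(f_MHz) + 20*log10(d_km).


f = 18.74 GHz = 18740.0000 MHz
d = 2766.2 km
FSPL = 32.44 + 20*log10(18740.0000) + 20*log10(2766.2)
FSPL = 32.44 + 85.4554 + 68.8377
FSPL = 186.7331 dB

186.7331 dB


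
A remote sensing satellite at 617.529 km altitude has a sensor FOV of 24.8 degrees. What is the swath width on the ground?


FOV = 24.8 deg = 0.4328417 rad
swath = 2 * alt * tan(FOV/2) = 2 * 617.529 * tan(0.2164208)
swath = 2 * 617.529 * 0.2198643
swath = 271.5451 km

271.5451 km


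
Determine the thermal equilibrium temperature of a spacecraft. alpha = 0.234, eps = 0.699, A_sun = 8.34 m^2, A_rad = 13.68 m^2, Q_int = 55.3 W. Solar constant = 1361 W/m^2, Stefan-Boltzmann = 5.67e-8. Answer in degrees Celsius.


Numerator = alpha*S*A_sun + Q_int = 0.234*1361*8.34 + 55.3 = 2711.3732 W
Denominator = eps*sigma*A_rad = 0.699*5.67e-8*13.68 = 5.4218354e-07 W/K^4
T^4 = 5.00084e+09 K^4
T = 265.9260 K = -7.2240 C

-7.2240 degrees Celsius


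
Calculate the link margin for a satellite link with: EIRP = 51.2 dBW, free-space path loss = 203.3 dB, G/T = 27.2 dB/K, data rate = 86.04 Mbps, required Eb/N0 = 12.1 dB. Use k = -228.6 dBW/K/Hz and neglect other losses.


C/N0 = EIRP - FSPL + G/T - k = 51.2 - 203.3 + 27.2 - (-228.6)
C/N0 = 103.7000 dB-Hz
R_b = 86.04 Mbps = 8.604e+07 bps -> 10*log10(R_b) = 79.3470 dB-Hz
Eb/N0 = C/N0 - 10*log10(R_b) = 103.7000 - 79.3470 = 24.3530 dB
Margin = Eb/N0 - Eb/N0_req = 24.3530 - 12.1 = 12.2530 dB (link closes)

12.2530 dB


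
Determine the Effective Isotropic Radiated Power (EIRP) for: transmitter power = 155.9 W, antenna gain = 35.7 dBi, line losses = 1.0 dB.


Pt = 155.9 W = 21.9285 dBW
EIRP = Pt_dBW + Gt - losses = 21.9285 + 35.7 - 1.0 = 56.6285 dBW

56.6285 dBW


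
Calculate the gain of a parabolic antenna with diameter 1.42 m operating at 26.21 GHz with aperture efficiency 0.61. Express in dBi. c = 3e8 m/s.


lambda = c/f = 3e8 / 2.621e+10 = 0.01144601 m
G = eta*(pi*D/lambda)^2 = 0.61*(pi*1.42/0.01144601)^2
G = 92661.1747 (linear)
G = 10*log10(92661.1747) = 49.6690 dBi

49.6690 dBi


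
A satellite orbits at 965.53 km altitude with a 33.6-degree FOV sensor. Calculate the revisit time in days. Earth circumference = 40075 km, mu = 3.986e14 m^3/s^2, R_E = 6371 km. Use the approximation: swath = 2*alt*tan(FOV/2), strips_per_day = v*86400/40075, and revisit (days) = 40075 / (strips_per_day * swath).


swath = 2*965.53*tan(0.2932153) = 583.0214 km
v = sqrt(mu/r) = 7370.9472 m/s = 7.3709 km/s
strips/day = v*86400/40075 = 7.3709*86400/40075 = 15.8914
coverage/day = strips * swath = 15.8914 * 583.0214 = 9265.0549 km
revisit = 40075 / 9265.0549 = 4.3254 days

4.3254 days


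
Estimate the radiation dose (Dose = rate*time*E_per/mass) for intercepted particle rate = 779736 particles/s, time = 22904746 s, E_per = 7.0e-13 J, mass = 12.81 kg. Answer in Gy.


Total energy deposited = rate * time * E_per
  = 779736 * 22904746 * 7.0e-13 = 12.5018 J
Dose = E_total / mass = 12.5018 / 12.81
Dose = 0.9759374 Gy

0.9759 Gy


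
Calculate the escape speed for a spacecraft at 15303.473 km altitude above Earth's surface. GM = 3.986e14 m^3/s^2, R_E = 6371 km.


r = 6371.0 + 15303.473 = 21674.4730 km = 2.1674473e+07 m
v_esc = sqrt(2*mu/r) = sqrt(2*3.986e14 / 2.1674473e+07)
v_esc = 6064.7007 m/s = 6.0647 km/s

6.0647 km/s


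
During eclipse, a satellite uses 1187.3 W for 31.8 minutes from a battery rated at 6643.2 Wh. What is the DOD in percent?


E_used = P * t / 60 = 1187.3 * 31.8 / 60 = 629.2690 Wh
DOD = E_used / E_total * 100 = 629.2690 / 6643.2 * 100
DOD = 9.4724 %

9.4724 %


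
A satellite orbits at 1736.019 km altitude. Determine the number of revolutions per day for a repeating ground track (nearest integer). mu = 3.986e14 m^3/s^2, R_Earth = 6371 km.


r = 8.107019e+06 m
T = 2*pi*sqrt(r^3/mu) = 7264.4545 s = 121.0742 min
revs/day = 1440 / 121.0742 = 11.8935
Rounded: 12 revolutions per day

12 revolutions per day


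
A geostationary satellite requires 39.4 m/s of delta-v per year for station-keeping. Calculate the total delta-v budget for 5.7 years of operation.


dV = rate * years = 39.4 * 5.7
dV = 224.5800 m/s

224.5800 m/s


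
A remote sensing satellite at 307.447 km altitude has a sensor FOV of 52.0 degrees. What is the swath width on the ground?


FOV = 52.0 deg = 0.9075712 rad
swath = 2 * alt * tan(FOV/2) = 2 * 307.447 * tan(0.4537856)
swath = 2 * 307.447 * 0.4877326
swath = 299.9038 km

299.9038 km


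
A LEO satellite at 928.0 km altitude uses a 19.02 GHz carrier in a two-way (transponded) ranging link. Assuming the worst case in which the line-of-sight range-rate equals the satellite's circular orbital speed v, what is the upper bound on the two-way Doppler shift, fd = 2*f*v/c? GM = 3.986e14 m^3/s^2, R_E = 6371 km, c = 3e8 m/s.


r = 7.299e+06 m
v = sqrt(mu/r) = 7389.8728 m/s (worst-case radial velocity)
f = 19.02 GHz = 1.902e+10 Hz
fd = 2*f*v/c = 2*1.902e+10*7389.8728/3.0e+08
fd = 937035.8760 Hz

937035.8760 Hz


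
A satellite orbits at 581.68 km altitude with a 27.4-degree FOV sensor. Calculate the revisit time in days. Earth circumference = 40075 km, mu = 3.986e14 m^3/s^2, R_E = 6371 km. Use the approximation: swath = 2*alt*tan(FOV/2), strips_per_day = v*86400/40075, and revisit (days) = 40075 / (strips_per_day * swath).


swath = 2*581.68*tan(0.2391101) = 283.5966 km
v = sqrt(mu/r) = 7571.6848 m/s = 7.5717 km/s
strips/day = v*86400/40075 = 7.5717*86400/40075 = 16.3242
coverage/day = strips * swath = 16.3242 * 283.5966 = 4629.4964 km
revisit = 40075 / 4629.4964 = 8.6564 days

8.6564 days


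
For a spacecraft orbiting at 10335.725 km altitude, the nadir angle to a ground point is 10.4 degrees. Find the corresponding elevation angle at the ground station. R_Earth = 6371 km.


r = R_E + alt = 16706.7250 km
Law of sines in the satellite / Earth-center / ground-point triangle:
  sin(nadir)/R_E = sin(90 + el)/r  =>  cos(el) = (r/R_E)*sin(nadir)
cos(el) = (16706.7250 / 6371.0000) * sin(10.4 deg) = 0.4733768
el = arccos(0.4733768) = 61.7463 deg
(Earth-central angle = 90 - nadir - el = 17.8537 deg)

61.7463 degrees


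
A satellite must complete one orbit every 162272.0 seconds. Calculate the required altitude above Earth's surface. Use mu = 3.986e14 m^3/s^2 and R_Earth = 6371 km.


T = 162272.0 s
r = (mu*T^2/(4*pi^2))^(1/3) = (3.986e14 * 162272.0^2 / (4*pi^2))^(1/3)
r = 6.430157e+07 m = 64301.5702 km
alt = r - R_E = 64301.5702 - 6371 = 57930.5702 km

57930.5702 km


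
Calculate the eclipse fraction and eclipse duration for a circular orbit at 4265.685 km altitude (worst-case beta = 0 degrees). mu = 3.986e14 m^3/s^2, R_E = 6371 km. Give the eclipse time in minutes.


r = 10636.6850 km
T = 181.9573 min
Eclipse fraction = arcsin(R_E/r)/pi = arcsin(6371.0000/10636.6850)/pi
= arcsin(0.5989648)/pi = 0.2044211
Eclipse duration = 0.2044211 * 181.9573 = 37.1959 min

37.1959 minutes


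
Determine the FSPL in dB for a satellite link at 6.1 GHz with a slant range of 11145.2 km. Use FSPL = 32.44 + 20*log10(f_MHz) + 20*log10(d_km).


f = 6.1 GHz = 6100.0000 MHz
d = 11145.2 km
FSPL = 32.44 + 20*log10(6100.0000) + 20*log10(11145.2)
FSPL = 32.44 + 75.7066 + 80.9418
FSPL = 189.0884 dB

189.0884 dB


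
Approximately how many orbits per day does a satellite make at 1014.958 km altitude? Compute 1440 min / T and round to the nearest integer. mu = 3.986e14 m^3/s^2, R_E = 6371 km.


r = 7.385958e+06 m
T = 2*pi*sqrt(r^3/mu) = 6317.1541 s = 105.2859 min
revs/day = 1440 / 105.2859 = 13.6770
Rounded: 14 revolutions per day

14 revolutions per day


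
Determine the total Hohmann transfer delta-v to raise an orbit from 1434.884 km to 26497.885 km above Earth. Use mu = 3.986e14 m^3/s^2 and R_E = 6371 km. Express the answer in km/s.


r1 = 7805.8840 km = 7.805884e+06 m
r2 = 32868.8850 km = 3.2868885e+07 m
dv1 = sqrt(mu/r1)*(sqrt(2*r2/(r1+r2)) - 1) = 1938.6206 m/s
dv2 = sqrt(mu/r2)*(1 - sqrt(2*r1/(r1+r2))) = 1324.9354 m/s
total dv = |dv1| + |dv2| = 1938.6206 + 1324.9354 = 3263.5560 m/s = 3.2636 km/s

3.2636 km/s


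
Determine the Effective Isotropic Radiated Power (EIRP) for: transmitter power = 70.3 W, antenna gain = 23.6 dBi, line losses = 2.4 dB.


Pt = 70.3 W = 18.4696 dBW
EIRP = Pt_dBW + Gt - losses = 18.4696 + 23.6 - 2.4 = 39.6696 dBW

39.6696 dBW


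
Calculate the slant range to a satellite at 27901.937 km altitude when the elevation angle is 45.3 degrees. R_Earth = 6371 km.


h = 27901.937 km, el = 45.3 deg
d = -R_E*sin(el) + sqrt((R_E*sin(el))^2 + 2*R_E*h + h^2)
d = -6371.0000*sin(0.7906342) + sqrt((6371.0000*0.7107995)^2 + 2*6371.0000*27901.937 + 27901.937^2)
d = 29450.1945 km

29450.1945 km


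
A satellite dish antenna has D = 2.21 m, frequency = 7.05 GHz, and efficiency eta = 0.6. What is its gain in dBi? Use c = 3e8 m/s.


lambda = c/f = 3e8 / 7.05e+09 = 0.04255319 m
G = eta*(pi*D/lambda)^2 = 0.6*(pi*2.21/0.04255319)^2
G = 15972.4401 (linear)
G = 10*log10(15972.4401) = 42.0337 dBi

42.0337 dBi


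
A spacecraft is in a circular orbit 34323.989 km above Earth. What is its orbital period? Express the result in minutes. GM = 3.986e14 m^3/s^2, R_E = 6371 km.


r = 40694.9890 km = 4.0694989e+07 m
T = 2*pi*sqrt(r^3/mu) = 2*pi*sqrt(6.7394244e+22 / 3.986e14)
T = 81700.1068 s = 1361.6684 min

1361.6684 minutes


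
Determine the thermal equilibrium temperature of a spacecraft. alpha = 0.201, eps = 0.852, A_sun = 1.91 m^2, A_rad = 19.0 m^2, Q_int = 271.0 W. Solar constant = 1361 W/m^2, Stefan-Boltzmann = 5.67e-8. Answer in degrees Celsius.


Numerator = alpha*S*A_sun + Q_int = 0.201*1361*1.91 + 271.0 = 793.5015 W
Denominator = eps*sigma*A_rad = 0.852*5.67e-8*19.0 = 9.178596e-07 W/K^4
T^4 = 8.6451295e+08 K^4
T = 171.4719 K = -101.6781 C

-101.6781 degrees Celsius


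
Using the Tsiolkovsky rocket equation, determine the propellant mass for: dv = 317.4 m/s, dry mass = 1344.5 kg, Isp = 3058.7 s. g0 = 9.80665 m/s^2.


ve = Isp * g0 = 3058.7 * 9.80665 = 29995.600355 m/s
mass ratio = exp(dv/ve) = exp(317.4/29995.600355) = 1.01063773
m_prop = m_dry * (mr - 1) = 1344.5 * (1.01063773 - 1)
m_prop = 14.3024 kg

14.3024 kg


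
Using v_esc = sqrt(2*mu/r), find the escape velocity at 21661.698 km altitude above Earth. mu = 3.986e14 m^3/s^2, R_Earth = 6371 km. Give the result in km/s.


r = 6371.0 + 21661.698 = 28032.6980 km = 2.8032698e+07 m
v_esc = sqrt(2*mu/r) = sqrt(2*3.986e14 / 2.8032698e+07)
v_esc = 5332.7496 m/s = 5.3327 km/s

5.3327 km/s


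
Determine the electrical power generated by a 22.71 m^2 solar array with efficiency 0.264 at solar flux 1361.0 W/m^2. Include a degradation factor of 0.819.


P = area * eta * S * degradation
P = 22.71 * 0.264 * 1361.0 * 0.819
P = 6682.8712 W

6682.8712 W


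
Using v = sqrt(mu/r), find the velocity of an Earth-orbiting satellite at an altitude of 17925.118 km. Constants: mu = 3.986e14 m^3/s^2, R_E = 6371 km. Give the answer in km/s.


r = R_E + alt = 6371.0 + 17925.118 = 24296.1180 km = 2.4296118e+07 m
v = sqrt(mu/r) = sqrt(3.986e14 / 2.4296118e+07) = 4050.4213 m/s = 4.0504 km/s

4.0504 km/s


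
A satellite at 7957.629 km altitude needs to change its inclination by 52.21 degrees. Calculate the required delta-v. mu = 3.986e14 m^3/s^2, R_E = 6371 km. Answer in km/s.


r = 14328.6290 km = 1.4328629e+07 m
V = sqrt(mu/r) = 5274.3182 m/s
di = 52.21 deg = 0.9112364 rad
dV = 2*V*sin(di/2) = 2*5274.3182*sin(0.4556182)
dV = 4641.5850 m/s = 4.6416 km/s

4.6416 km/s


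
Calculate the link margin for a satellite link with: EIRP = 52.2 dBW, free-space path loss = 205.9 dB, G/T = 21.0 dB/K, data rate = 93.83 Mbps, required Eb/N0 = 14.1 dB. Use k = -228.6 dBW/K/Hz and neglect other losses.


C/N0 = EIRP - FSPL + G/T - k = 52.2 - 205.9 + 21.0 - (-228.6)
C/N0 = 95.9000 dB-Hz
R_b = 93.83 Mbps = 9.383e+07 bps -> 10*log10(R_b) = 79.7234 dB-Hz
Eb/N0 = C/N0 - 10*log10(R_b) = 95.9000 - 79.7234 = 16.1766 dB
Margin = Eb/N0 - Eb/N0_req = 16.1766 - 14.1 = 2.0766 dB (link closes)

2.0766 dB


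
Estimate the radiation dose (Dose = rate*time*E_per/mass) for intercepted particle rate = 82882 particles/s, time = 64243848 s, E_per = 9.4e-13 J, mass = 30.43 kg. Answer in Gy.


Total energy deposited = rate * time * E_per
  = 82882 * 64243848 * 9.4e-13 = 5.0052 J
Dose = E_total / mass = 5.0052 / 30.43
Dose = 0.1644817 Gy

0.1645 Gy


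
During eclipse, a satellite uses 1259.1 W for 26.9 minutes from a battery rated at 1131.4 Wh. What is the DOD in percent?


E_used = P * t / 60 = 1259.1 * 26.9 / 60 = 564.4965 Wh
DOD = E_used / E_total * 100 = 564.4965 / 1131.4 * 100
DOD = 49.8936 %

49.8936 %


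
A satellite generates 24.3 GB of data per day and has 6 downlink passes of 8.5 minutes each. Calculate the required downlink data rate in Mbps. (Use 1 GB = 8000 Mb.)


total contact time = 6 * 8.5 * 60 = 3060.0000 s
data = 24.3 GB = 194400.0000 Mb
rate = 194400.0000 / 3060.0000 = 63.5294 Mbps

63.5294 Mbps


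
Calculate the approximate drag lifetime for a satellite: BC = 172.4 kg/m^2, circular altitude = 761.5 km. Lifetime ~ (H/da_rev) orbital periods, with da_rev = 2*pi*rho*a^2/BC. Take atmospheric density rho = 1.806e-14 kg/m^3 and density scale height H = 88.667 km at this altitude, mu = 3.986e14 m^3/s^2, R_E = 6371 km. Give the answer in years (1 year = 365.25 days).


a = R_E + alt = 7132.5000 km = 7.1325e+06 m
da_rev = 2*pi*rho*a^2/BC = 2*pi*1.806e-14*(7.1325e+06)^2/172.4 = 0.0334845073 m per revolution
N = H/da_rev = 88667.0000 m / 0.0334845073 m = 2.6480007e+06 revolutions
P = 2*pi*sqrt(a^3/mu) = 5994.7889 s
lifetime = N*P = 2.6480007e+06 * 5994.7889 = 1.5874205e+10 s = 183729.2280 days
years = 183729.2280 / 365.25 = 503.0232 years

503.0232 years


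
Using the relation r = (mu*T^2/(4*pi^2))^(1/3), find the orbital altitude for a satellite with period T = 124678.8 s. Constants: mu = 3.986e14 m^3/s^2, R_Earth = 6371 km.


T = 124678.8 s
r = (mu*T^2/(4*pi^2))^(1/3) = (3.986e14 * 124678.8^2 / (4*pi^2))^(1/3)
r = 5.394124e+07 m = 53941.2403 km
alt = r - R_E = 53941.2403 - 6371 = 47570.2403 km

47570.2403 km


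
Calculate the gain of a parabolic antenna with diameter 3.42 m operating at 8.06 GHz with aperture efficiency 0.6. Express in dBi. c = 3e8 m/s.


lambda = c/f = 3e8 / 8.06e+09 = 0.03722084 m
G = eta*(pi*D/lambda)^2 = 0.6*(pi*3.42/0.03722084)^2
G = 49995.4846 (linear)
G = 10*log10(49995.4846) = 46.9893 dBi

46.9893 dBi


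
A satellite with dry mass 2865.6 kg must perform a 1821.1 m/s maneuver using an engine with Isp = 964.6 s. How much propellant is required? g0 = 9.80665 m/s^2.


ve = Isp * g0 = 964.6 * 9.80665 = 9459.494590 m/s
mass ratio = exp(dv/ve) = exp(1821.1/9459.494590) = 1.21229538
m_prop = m_dry * (mr - 1) = 2865.6 * (1.21229538 - 1)
m_prop = 608.3536 kg

608.3536 kg


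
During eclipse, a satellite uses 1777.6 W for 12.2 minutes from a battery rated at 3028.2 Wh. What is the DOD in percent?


E_used = P * t / 60 = 1777.6 * 12.2 / 60 = 361.4453 Wh
DOD = E_used / E_total * 100 = 361.4453 / 3028.2 * 100
DOD = 11.9360 %

11.9360 %


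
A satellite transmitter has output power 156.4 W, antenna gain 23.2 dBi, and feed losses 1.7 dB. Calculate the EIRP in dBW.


Pt = 156.4 W = 21.9424 dBW
EIRP = Pt_dBW + Gt - losses = 21.9424 + 23.2 - 1.7 = 43.4424 dBW

43.4424 dBW


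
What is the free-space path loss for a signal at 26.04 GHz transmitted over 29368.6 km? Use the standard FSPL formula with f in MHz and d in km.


f = 26.04 GHz = 26040.0000 MHz
d = 29368.6 km
FSPL = 32.44 + 20*log10(26040.0000) + 20*log10(29368.6)
FSPL = 32.44 + 88.3128 + 89.3577
FSPL = 210.1105 dB

210.1105 dB


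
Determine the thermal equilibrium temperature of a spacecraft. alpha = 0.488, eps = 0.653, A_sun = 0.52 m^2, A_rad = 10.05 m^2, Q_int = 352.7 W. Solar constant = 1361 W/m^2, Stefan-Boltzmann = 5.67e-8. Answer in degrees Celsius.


Numerator = alpha*S*A_sun + Q_int = 0.488*1361*0.52 + 352.7 = 698.0674 W
Denominator = eps*sigma*A_rad = 0.653*5.67e-8*10.05 = 3.7210226e-07 W/K^4
T^4 = 1.8760095e+09 K^4
T = 208.1176 K = -65.0324 C

-65.0324 degrees Celsius


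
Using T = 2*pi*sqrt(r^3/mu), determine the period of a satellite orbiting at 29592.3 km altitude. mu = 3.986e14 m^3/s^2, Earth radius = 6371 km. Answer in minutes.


r = 35963.3000 km = 3.59633e+07 m
T = 2*pi*sqrt(r^3/mu) = 2*pi*sqrt(4.6513456e+22 / 3.986e14)
T = 67873.5438 s = 1131.2257 min

1131.2257 minutes


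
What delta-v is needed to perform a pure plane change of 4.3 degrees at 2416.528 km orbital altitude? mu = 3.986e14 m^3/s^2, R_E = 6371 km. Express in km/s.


r = 8787.5280 km = 8.787528e+06 m
V = sqrt(mu/r) = 6734.9641 m/s
di = 4.3 deg = 0.07504916 rad
dV = 2*V*sin(di/2) = 2*6734.9641*sin(0.03752458)
dV = 505.3348 m/s = 0.5053348 km/s

0.5053 km/s


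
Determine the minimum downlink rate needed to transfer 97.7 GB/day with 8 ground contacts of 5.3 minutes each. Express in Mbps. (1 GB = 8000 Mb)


total contact time = 8 * 5.3 * 60 = 2544.0000 s
data = 97.7 GB = 781600.0000 Mb
rate = 781600.0000 / 2544.0000 = 307.2327 Mbps

307.2327 Mbps


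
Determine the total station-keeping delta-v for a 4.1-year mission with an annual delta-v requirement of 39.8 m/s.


dV = rate * years = 39.8 * 4.1
dV = 163.1800 m/s

163.1800 m/s


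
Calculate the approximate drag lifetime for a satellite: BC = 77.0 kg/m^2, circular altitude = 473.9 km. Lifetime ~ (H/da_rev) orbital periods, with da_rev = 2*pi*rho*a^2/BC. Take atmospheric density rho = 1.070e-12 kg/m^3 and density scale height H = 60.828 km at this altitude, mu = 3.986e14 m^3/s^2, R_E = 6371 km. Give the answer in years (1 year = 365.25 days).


a = R_E + alt = 6844.9000 km = 6.8449e+06 m
da_rev = 2*pi*rho*a^2/BC = 2*pi*1.070e-12*(6.8449e+06)^2/77.0 = 4.090790 m per revolution
N = H/da_rev = 60828.0000 m / 4.090790 m = 14869.5012 revolutions
P = 2*pi*sqrt(a^3/mu) = 5635.8819 s
lifetime = N*P = 14869.5012 * 5635.8819 = 8.3802753e+07 s = 969.9393 days
years = 969.9393 / 365.25 = 2.6555 years

2.6555 years


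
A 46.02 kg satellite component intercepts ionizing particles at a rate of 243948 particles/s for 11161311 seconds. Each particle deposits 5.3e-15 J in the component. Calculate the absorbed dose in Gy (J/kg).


Total energy deposited = rate * time * E_per
  = 243948 * 11161311 * 5.3e-15 = 0.01443073 J
Dose = E_total / mass = 0.01443073 / 46.02
Dose = 3.1357521e-04 Gy

3.1358e-04 Gy


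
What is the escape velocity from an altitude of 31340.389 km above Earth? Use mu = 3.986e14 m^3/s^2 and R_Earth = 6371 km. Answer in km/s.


r = 6371.0 + 31340.389 = 37711.3890 km = 3.7711389e+07 m
v_esc = sqrt(2*mu/r) = sqrt(2*3.986e14 / 3.7711389e+07)
v_esc = 4597.7715 m/s = 4.5978 km/s

4.5978 km/s


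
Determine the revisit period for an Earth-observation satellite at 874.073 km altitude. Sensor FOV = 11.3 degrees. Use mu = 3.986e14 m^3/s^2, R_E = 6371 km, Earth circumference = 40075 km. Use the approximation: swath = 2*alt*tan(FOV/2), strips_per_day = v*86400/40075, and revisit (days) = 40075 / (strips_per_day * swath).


swath = 2*874.073*tan(0.0986111) = 172.9476 km
v = sqrt(mu/r) = 7417.3242 m/s = 7.4173 km/s
strips/day = v*86400/40075 = 7.4173*86400/40075 = 15.9914
coverage/day = strips * swath = 15.9914 * 172.9476 = 2765.6799 km
revisit = 40075 / 2765.6799 = 14.4901 days

14.4901 days


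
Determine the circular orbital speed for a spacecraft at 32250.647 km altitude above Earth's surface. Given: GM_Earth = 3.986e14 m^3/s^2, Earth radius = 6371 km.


r = R_E + alt = 6371.0 + 32250.647 = 38621.6470 km = 3.8621647e+07 m
v = sqrt(mu/r) = sqrt(3.986e14 / 3.8621647e+07) = 3212.5748 m/s = 3.2126 km/s

3.2126 km/s


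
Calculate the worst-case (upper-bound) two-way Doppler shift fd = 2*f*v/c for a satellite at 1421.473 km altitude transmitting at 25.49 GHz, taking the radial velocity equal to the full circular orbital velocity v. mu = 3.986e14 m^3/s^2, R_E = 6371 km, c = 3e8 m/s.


r = 7.792473e+06 m
v = sqrt(mu/r) = 7152.0574 m/s (worst-case radial velocity)
f = 25.49 GHz = 2.549e+10 Hz
fd = 2*f*v/c = 2*2.549e+10*7152.0574/3.0e+08
fd = 1.215373e+06 Hz

1.2154e+06 Hz


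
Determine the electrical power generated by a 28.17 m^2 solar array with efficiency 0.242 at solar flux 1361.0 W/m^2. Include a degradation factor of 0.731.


P = area * eta * S * degradation
P = 28.17 * 0.242 * 1361.0 * 0.731
P = 6782.3112 W

6782.3112 W


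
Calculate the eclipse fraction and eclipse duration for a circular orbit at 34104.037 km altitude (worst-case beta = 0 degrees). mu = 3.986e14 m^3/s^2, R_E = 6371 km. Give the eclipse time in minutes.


r = 40475.0370 km
T = 1350.6439 min
Eclipse fraction = arcsin(R_E/r)/pi = arcsin(6371.0000/40475.0370)/pi
= arcsin(0.1574057)/pi = 0.05031302
Eclipse duration = 0.05031302 * 1350.6439 = 67.9550 min

67.9550 minutes


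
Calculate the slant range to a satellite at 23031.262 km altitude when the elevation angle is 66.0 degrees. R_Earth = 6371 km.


h = 23031.262 km, el = 66.0 deg
d = -R_E*sin(el) + sqrt((R_E*sin(el))^2 + 2*R_E*h + h^2)
d = -6371.0000*sin(1.1519) + sqrt((6371.0000*0.9135455)^2 + 2*6371.0000*23031.262 + 23031.262^2)
d = 23467.6505 km

23467.6505 km


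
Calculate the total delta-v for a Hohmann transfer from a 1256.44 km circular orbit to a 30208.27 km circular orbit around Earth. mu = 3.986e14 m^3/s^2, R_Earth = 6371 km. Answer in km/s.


r1 = 7627.4400 km = 7.62744e+06 m
r2 = 36579.2700 km = 3.657927e+07 m
dv1 = sqrt(mu/r1)*(sqrt(2*r2/(r1+r2)) - 1) = 2070.6557 m/s
dv2 = sqrt(mu/r2)*(1 - sqrt(2*r1/(r1+r2))) = 1361.8925 m/s
total dv = |dv1| + |dv2| = 2070.6557 + 1361.8925 = 3432.5482 m/s = 3.4325 km/s

3.4325 km/s


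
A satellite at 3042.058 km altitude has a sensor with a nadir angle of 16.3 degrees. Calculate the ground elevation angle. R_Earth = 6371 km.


r = R_E + alt = 9413.0580 km
Law of sines in the satellite / Earth-center / ground-point triangle:
  sin(nadir)/R_E = sin(90 + el)/r  =>  cos(el) = (r/R_E)*sin(nadir)
cos(el) = (9413.0580 / 6371.0000) * sin(16.3 deg) = 0.4146809
el = arccos(0.4146809) = 65.5008 deg
(Earth-central angle = 90 - nadir - el = 8.1992 deg)

65.5008 degrees


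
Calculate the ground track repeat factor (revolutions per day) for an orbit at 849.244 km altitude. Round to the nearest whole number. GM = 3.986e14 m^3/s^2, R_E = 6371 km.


r = 7.220244e+06 m
T = 2*pi*sqrt(r^3/mu) = 6105.7502 s = 101.7625 min
revs/day = 1440 / 101.7625 = 14.1506
Rounded: 14 revolutions per day

14 revolutions per day


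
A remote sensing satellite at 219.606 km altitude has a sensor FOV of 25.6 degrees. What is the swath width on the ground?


FOV = 25.6 deg = 0.4468043 rad
swath = 2 * alt * tan(FOV/2) = 2 * 219.606 * tan(0.2234021)
swath = 2 * 219.606 * 0.2271944
swath = 99.7865 km

99.7865 km


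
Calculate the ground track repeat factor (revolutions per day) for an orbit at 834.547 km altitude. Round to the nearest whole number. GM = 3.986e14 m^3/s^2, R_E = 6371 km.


r = 7.205547e+06 m
T = 2*pi*sqrt(r^3/mu) = 6087.1171 s = 101.4520 min
revs/day = 1440 / 101.4520 = 14.1939
Rounded: 14 revolutions per day

14 revolutions per day


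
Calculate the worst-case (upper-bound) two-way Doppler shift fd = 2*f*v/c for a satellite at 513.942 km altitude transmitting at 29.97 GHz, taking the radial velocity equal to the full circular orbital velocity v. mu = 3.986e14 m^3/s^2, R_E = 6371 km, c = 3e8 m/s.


r = 6.884942e+06 m
v = sqrt(mu/r) = 7608.8409 m/s (worst-case radial velocity)
f = 29.97 GHz = 2.997e+10 Hz
fd = 2*f*v/c = 2*2.997e+10*7608.8409/3.0e+08
fd = 1.5202464e+06 Hz

1.5202e+06 Hz


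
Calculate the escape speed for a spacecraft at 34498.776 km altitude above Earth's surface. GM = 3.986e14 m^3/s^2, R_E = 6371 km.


r = 6371.0 + 34498.776 = 40869.7760 km = 4.0869776e+07 m
v_esc = sqrt(2*mu/r) = sqrt(2*3.986e14 / 4.0869776e+07)
v_esc = 4416.5435 m/s = 4.4165 km/s

4.4165 km/s


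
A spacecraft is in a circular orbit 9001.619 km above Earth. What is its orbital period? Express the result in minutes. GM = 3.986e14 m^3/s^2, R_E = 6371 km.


r = 15372.6190 km = 1.5372619e+07 m
T = 2*pi*sqrt(r^3/mu) = 2*pi*sqrt(3.6328176e+21 / 3.986e14)
T = 18968.5012 s = 316.1417 min

316.1417 minutes


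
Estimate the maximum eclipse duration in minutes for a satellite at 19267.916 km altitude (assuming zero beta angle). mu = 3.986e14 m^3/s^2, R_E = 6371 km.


r = 25638.9160 km
T = 680.9410 min
Eclipse fraction = arcsin(R_E/r)/pi = arcsin(6371.0000/25638.9160)/pi
= arcsin(0.2484894)/pi = 0.07993413
Eclipse duration = 0.07993413 * 680.9410 = 54.4304 min

54.4304 minutes


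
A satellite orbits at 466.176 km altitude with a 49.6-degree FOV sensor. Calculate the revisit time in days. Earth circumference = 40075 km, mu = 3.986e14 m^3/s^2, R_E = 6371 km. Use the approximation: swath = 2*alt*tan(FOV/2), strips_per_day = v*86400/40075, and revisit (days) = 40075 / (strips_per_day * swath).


swath = 2*466.176*tan(0.4328417) = 430.8071 km
v = sqrt(mu/r) = 7635.3732 m/s = 7.6354 km/s
strips/day = v*86400/40075 = 7.6354*86400/40075 = 16.4615
coverage/day = strips * swath = 16.4615 * 430.8071 = 7091.7487 km
revisit = 40075 / 7091.7487 = 5.6509 days

5.6509 days


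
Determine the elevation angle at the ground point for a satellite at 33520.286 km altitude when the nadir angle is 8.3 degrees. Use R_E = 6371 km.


r = R_E + alt = 39891.2860 km
Law of sines in the satellite / Earth-center / ground-point triangle:
  sin(nadir)/R_E = sin(90 + el)/r  =>  cos(el) = (r/R_E)*sin(nadir)
cos(el) = (39891.2860 / 6371.0000) * sin(8.3 deg) = 0.9038698
el = arccos(0.9038698) = 25.3285 deg
(Earth-central angle = 90 - nadir - el = 56.3715 deg)

25.3285 degrees


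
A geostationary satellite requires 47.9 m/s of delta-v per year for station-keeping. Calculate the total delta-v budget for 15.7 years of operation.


dV = rate * years = 47.9 * 15.7
dV = 752.0300 m/s

752.0300 m/s


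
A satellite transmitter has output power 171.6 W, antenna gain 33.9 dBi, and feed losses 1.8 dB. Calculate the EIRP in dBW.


Pt = 171.6 W = 22.3452 dBW
EIRP = Pt_dBW + Gt - losses = 22.3452 + 33.9 - 1.8 = 54.4452 dBW

54.4452 dBW


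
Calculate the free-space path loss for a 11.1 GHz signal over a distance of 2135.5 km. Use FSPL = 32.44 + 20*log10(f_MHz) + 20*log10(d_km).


f = 11.1 GHz = 11100.0000 MHz
d = 2135.5 km
FSPL = 32.44 + 20*log10(11100.0000) + 20*log10(2135.5)
FSPL = 32.44 + 80.9065 + 66.5900
FSPL = 179.9365 dB

179.9365 dB


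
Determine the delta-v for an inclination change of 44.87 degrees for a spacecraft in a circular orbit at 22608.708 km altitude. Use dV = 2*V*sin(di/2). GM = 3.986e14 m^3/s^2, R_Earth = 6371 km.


r = 28979.7080 km = 2.8979708e+07 m
V = sqrt(mu/r) = 3708.6995 m/s
di = 44.87 deg = 0.7831292 rad
dV = 2*V*sin(di/2) = 2*3708.6995*sin(0.3915646)
dV = 2830.7396 m/s = 2.8307 km/s

2.8307 km/s


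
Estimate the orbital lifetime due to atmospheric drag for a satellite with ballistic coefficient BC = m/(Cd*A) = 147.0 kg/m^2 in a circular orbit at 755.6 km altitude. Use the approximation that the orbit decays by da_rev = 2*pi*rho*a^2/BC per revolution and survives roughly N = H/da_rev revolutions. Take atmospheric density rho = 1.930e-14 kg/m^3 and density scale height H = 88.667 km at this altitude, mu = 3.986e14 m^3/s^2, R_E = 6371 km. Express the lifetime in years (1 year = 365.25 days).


a = R_E + alt = 7126.6000 km = 7.1266e+06 m
da_rev = 2*pi*rho*a^2/BC = 2*pi*1.930e-14*(7.1266e+06)^2/147.0 = 0.0418971623 m per revolution
N = H/da_rev = 88667.0000 m / 0.0418971623 m = 2.1163008e+06 revolutions
P = 2*pi*sqrt(a^3/mu) = 5987.3521 s
lifetime = N*P = 2.1163008e+06 * 5987.3521 = 1.2671038e+10 s = 146655.5351 days
years = 146655.5351 / 365.25 = 401.5210 years

401.5210 years


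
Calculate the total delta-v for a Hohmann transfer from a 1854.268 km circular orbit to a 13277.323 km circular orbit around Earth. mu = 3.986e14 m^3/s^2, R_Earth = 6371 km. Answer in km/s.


r1 = 8225.2680 km = 8.225268e+06 m
r2 = 19648.3230 km = 1.9648323e+07 m
dv1 = sqrt(mu/r1)*(sqrt(2*r2/(r1+r2)) - 1) = 1304.2574 m/s
dv2 = sqrt(mu/r2)*(1 - sqrt(2*r1/(r1+r2))) = 1043.8918 m/s
total dv = |dv1| + |dv2| = 1304.2574 + 1043.8918 = 2348.1492 m/s = 2.3481 km/s

2.3481 km/s


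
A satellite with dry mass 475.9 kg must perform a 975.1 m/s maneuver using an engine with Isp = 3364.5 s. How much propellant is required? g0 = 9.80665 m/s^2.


ve = Isp * g0 = 3364.5 * 9.80665 = 32994.473925 m/s
mass ratio = exp(dv/ve) = exp(975.1/32994.473925) = 1.02999447
m_prop = m_dry * (mr - 1) = 475.9 * (1.02999447 - 1)
m_prop = 14.2744 kg

14.2744 kg


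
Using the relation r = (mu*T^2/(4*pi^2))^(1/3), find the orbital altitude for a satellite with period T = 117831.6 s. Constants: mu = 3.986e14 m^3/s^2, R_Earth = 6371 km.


T = 117831.6 s
r = (mu*T^2/(4*pi^2))^(1/3) = (3.986e14 * 117831.6^2 / (4*pi^2))^(1/3)
r = 5.1947785e+07 m = 51947.7852 km
alt = r - R_E = 51947.7852 - 6371 = 45576.7852 km

45576.7852 km


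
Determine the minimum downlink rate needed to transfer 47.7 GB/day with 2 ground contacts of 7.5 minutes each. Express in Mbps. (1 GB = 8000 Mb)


total contact time = 2 * 7.5 * 60 = 900.0000 s
data = 47.7 GB = 381600.0000 Mb
rate = 381600.0000 / 900.0000 = 424.0000 Mbps

424.0000 Mbps


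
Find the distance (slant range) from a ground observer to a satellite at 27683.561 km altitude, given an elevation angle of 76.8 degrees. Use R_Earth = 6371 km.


h = 27683.561 km, el = 76.8 deg
d = -R_E*sin(el) + sqrt((R_E*sin(el))^2 + 2*R_E*h + h^2)
d = -6371.0000*sin(1.3404) + sqrt((6371.0000*0.9735789)^2 + 2*6371.0000*27683.561 + 27683.561^2)
d = 27820.8003 km

27820.8003 km


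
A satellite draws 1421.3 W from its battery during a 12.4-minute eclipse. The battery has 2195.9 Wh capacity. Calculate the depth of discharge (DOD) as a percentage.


E_used = P * t / 60 = 1421.3 * 12.4 / 60 = 293.7353 Wh
DOD = E_used / E_total * 100 = 293.7353 / 2195.9 * 100
DOD = 13.3765 %

13.3765 %


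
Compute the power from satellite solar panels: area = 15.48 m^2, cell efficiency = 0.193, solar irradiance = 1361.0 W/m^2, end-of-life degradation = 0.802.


P = area * eta * S * degradation
P = 15.48 * 0.193 * 1361.0 * 0.802
P = 3261.0748 W

3261.0748 W


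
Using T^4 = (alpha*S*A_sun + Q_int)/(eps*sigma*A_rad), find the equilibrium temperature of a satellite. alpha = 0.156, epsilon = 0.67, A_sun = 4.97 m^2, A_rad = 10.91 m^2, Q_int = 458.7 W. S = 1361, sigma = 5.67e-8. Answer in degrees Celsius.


Numerator = alpha*S*A_sun + Q_int = 0.156*1361*4.97 + 458.7 = 1513.9105 W
Denominator = eps*sigma*A_rad = 0.67*5.67e-8*10.91 = 4.1445999e-07 W/K^4
T^4 = 3.6527302e+09 K^4
T = 245.8410 K = -27.3090 C

-27.3090 degrees Celsius
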